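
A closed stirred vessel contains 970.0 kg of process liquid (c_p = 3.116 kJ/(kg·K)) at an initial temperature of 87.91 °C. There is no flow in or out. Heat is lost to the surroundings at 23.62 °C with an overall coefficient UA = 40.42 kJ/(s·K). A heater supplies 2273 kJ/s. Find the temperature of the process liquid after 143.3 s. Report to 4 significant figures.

M c_p dT/dt = −UA(T − T_amb) + Q̇.
dT/dt = (T_ss − T)/τ with T_ss = T_amb + Q̇/UA = 23.62 + 2273/40.42 = 79.8545 °C, τ = M c_p/UA = 970.0·3.116/40.42 = 74.7778 s.
This is linear first-order; T(t) = T_ss + (T₀ − T_ss) e^(−t/τ).
T(143.3) = 79.8545 + (8.05546)·0.147144 = 81.0399 °C.

81.04 °C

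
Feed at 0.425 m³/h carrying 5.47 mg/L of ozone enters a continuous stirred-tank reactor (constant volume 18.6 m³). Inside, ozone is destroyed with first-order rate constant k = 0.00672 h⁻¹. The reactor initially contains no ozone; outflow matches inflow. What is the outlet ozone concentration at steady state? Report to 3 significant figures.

4.23 mg/L

Accumulation = in − out − consumed: V dC/dt = Q C_in − Q C − k V C.
Steady state (dC/dt = 0): C_ss = Q C_in/(Q + kV) = C_in/(1 + kV/Q).
C_ss = 0.425·5.47/(0.425 + 0.00672·18.6) = 2.3247/0.54999 = 4.2269 mg/L.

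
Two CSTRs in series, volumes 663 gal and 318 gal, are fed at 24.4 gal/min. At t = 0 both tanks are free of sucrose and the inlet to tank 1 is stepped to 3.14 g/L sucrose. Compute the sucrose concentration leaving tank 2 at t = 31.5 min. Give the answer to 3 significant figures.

Species balance on tank i: dCᵢ/dt = (Cᵢ₋₁ − Cᵢ)/τᵢ with τᵢ = Vᵢ/Q.
τ₁ = 663/24.4 = 27.172 min; τ₂ = 318/24.4 = 13.033 min.
Tank 1: C₁ = C_in(1 − e^(−t/τ₁)). Tank 2 (τ₁ ≠ τ₂): C₂ = C_in[1 − (τ₁ e^(−t/τ₁) − τ₂ e^(−t/τ₂))/(τ₁ − τ₂)].
At t = 31.5: e^(−t/τ₁) = 0.31371, e^(−t/τ₂) = 0.089190.
C₂ = 3.14·[1 − (27.172·0.31371 − 13.033·0.089190)/(14.139)] = 3.14·0.47934 = 1.5051 g/L.

1.51 g/L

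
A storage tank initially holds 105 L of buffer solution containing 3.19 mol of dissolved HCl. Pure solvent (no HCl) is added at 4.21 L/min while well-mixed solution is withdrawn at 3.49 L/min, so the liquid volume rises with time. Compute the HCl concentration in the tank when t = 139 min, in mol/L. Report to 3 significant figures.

Let m(t) be the amount of HCl. Volume: V(t) = V₀ + (Q_in − Q_out) t = 105 + 0.72000 t; V(139) = 205.08 L.
No HCl enters, so dm/dt = −Q_out · (m/V).
Separate: dm/m = −Q_out dt/V(t) ⇒ ln(m/m₀) = −(Q_out/(Q_in−Q_out)) ln(V/V₀).
m = m₀ (V₀/V)^(Q_out/(Q_in−Q_out)) = 3.19 × (105/205.08)^(4.8472) = 0.12432 mol.
C = m/V = 0.12432/205.08 = 0.00060620 mol/L.

0.000606 mol/L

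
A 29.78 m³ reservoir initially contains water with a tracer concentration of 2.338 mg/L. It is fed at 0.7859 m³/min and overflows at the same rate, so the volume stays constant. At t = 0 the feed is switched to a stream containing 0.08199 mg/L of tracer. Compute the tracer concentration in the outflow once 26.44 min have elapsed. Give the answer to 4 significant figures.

Species balance on the tank: V dC/dt = Q(C_in − C).
So dC/dt = (C_in − C)/τ with τ = V/Q = 29.78/0.7859 = 37.8929 min.
Integrating: C(t) = C_in + (C₀ − C_in) e^(−t/τ).
C(26.44) = 0.08199 + (2.338 − 0.08199)·e^(−26.44/37.8929) = 0.08199 + (2.25601)·0.497701 = 1.20481 mg/L.

1.205 mg/L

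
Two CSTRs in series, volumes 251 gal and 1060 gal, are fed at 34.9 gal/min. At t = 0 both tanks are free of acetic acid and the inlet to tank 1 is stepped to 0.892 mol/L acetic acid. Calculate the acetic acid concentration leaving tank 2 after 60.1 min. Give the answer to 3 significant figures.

Species balance on tank i: dCᵢ/dt = (Cᵢ₋₁ − Cᵢ)/τᵢ with τᵢ = Vᵢ/Q.
τ₁ = 251/34.9 = 7.1920 min; τ₂ = 1060/34.9 = 30.372 min.
Tank 1: C₁ = C_in(1 − e^(−t/τ₁)). Tank 2 (τ₁ ≠ τ₂): C₂ = C_in[1 − (τ₁ e^(−t/τ₁) − τ₂ e^(−t/τ₂))/(τ₁ − τ₂)].
At t = 60.1: e^(−t/τ₁) = 0.00023486, e^(−t/τ₂) = 0.13824.
C₂ = 0.892·[1 − (7.1920·0.00023486 − 30.372·0.13824)/(-23.181)] = 0.892·0.81894 = 0.73050 mol/L.

0.730 mol/L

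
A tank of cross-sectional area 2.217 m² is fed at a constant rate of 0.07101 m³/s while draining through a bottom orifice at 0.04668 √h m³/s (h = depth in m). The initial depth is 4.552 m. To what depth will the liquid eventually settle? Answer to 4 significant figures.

2.314 m

Volume balance on the tank: A dh/dt = Q_in − 0.04668 √h. At steady state dh/dt = 0:
Q_in = 0.04668 √h_ss ⇒ √h_ss = 0.07101/0.04668 = 1.52121.
h_ss = 1.52121² = 2.31407 m. (Since h₀ = 4.552 m > h_ss, the level will fall toward this value.)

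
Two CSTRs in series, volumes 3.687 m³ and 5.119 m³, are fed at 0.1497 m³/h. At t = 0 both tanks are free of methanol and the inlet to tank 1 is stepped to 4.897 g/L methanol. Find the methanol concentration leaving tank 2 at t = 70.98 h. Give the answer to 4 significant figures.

3.407 g/L

Each tank obeys Vᵢ dCᵢ/dt = Q(Cᵢ₋₁ − Cᵢ), so τᵢ = Vᵢ/Q.
τ₁ = 3.687/0.1497 = 24.6293 h; τ₂ = 5.119/0.1497 = 34.1951 h.
Tank 1: C₁ = C_in(1 − e^(−t/τ₁)). Tank 2 (τ₁ ≠ τ₂): C₂ = C_in[1 − (τ₁ e^(−t/τ₁) − τ₂ e^(−t/τ₂))/(τ₁ − τ₂)].
At t = 70.98: e^(−t/τ₁) = 0.0560261, e^(−t/τ₂) = 0.125464.
C₂ = 4.897·[1 − (24.6293·0.0560261 − 34.1951·0.125464)/(-9.56580)] = 4.897·0.695754 = 3.40711 g/L.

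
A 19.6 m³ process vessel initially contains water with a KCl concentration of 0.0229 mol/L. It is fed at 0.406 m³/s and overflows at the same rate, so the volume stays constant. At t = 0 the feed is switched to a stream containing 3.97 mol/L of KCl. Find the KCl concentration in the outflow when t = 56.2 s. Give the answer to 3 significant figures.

2.74 mol/L

Unsteady species balance (constant V, well mixed): V dC/dt = Q(C_in − C).
Time constant τ = V/Q = 19.6/0.406 = 48.276 s.
Integrating: C(t) = C_in + (C₀ − C_in) e^(−t/τ).
C(56.2) = 3.97 + (0.0229 − 3.97)·e^(−56.2/48.276) = 3.97 + (-3.9471)·0.31219 = 2.7378 mol/L.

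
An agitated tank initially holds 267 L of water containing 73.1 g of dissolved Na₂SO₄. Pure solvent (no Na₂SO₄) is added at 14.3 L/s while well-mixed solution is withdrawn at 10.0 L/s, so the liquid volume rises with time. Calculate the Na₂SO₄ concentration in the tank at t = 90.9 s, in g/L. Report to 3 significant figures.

Let m(t) be the amount of Na₂SO₄. Volume: V(t) = V₀ + (Q_in − Q_out) t = 267 + 4.3000 t; V(90.9) = 657.87 L.
Solute balance: dm/dt = 0 − Q_out C = −Q_out m/V(t).
Separate: dm/m = −Q_out dt/V(t) ⇒ ln(m/m₀) = −(Q_out/(Q_in−Q_out)) ln(V/V₀).
m = m₀ (V₀/V)^(Q_out/(Q_in−Q_out)) = 73.1 × (267/657.87)^(2.3256) = 8.9774 g.
C = m/V = 8.9774/657.87 = 0.013646 g/L.

0.0136 g/L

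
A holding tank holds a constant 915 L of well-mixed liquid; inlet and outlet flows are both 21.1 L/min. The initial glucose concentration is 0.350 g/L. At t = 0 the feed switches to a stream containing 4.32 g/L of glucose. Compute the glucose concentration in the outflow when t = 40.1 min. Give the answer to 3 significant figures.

2.75 g/L

Unsteady species balance (constant V, well mixed): V dC/dt = Q(C_in − C).
Rewrite as dC/dt + C/τ = C_in/τ, τ = V/Q = 43.365 min.
Solution: C(t) = C_in + (C₀ − C_in) e^(−t/τ).
C(40.1) = 4.32 + (0.350 − 4.32)·e^(−40.1/43.365) = 4.32 + (-3.9700)·0.39665 = 2.7453 g/L.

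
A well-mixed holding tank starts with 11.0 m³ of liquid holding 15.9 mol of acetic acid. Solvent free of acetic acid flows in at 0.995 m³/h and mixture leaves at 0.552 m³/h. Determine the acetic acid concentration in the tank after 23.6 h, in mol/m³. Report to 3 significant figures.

Total volume: dV/dt = Q_in − Q_out = 0.44300 m³/h, so V(t) = 11.0 + 0.44300 t and V(23.6) = 21.455 m³.
Species balance (pure solvent in): dm/dt = −Q_out · m/V(t).
Separate: dm/m = −Q_out dt/V(t) ⇒ ln(m/m₀) = −(Q_out/(Q_in−Q_out)) ln(V/V₀).
m = m₀ (V₀/V)^(Q_out/(Q_in−Q_out)) = 15.9 × (11.0/21.455)^(1.2460) = 6.9164 mol.
C = m/V = 6.9164/21.455 = 0.32237 mol/m³.

0.322 mol/m³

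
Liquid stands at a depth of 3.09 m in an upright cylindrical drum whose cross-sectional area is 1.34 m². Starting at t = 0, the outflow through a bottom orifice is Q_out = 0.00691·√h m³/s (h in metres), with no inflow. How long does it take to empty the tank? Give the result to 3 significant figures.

Unsteady balance on liquid volume: A dh/dt = −0.00691 √h.
This is separable: 2 d(√h)/dt = −0.00691/A, so √h = √h₀ − (0.00691/(2A)) t.
Set h = 0: 2√h₀ = (0.00691/A) t_empty ⇒ t_empty = 2A√h₀/0.00691.
t_empty = 2·1.34·√3.09/0.00691 = 2.6800·1.7578/0.00691 = 681.77 s.

682 s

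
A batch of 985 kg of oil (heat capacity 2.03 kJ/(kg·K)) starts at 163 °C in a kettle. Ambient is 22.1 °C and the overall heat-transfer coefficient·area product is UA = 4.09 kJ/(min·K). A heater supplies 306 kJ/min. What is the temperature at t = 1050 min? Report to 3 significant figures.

105 °C

Lumped-capacitance energy balance: M c_p dT/dt = UA(T_amb − T) + Q̇.
dT/dt = (T_ss − T)/τ with T_ss = T_amb + Q̇/UA = 22.1 + 306/4.09 = 96.917 °C, τ = M c_p/UA = 985·2.03/4.09 = 488.89 min.
This is linear first-order; T(t) = T_ss + (T₀ − T_ss) e^(−t/τ).
T(1050) = 96.917 + (66.083)·0.11675 = 104.63 °C.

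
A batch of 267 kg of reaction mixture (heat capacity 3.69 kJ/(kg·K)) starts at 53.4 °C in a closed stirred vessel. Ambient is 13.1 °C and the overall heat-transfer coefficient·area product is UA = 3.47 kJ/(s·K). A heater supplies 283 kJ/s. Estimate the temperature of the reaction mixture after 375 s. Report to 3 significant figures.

83.6 °C

M c_p dT/dt = −UA(T − T_amb) + Q̇.
dT/dt = (T_ss − T)/τ with T_ss = T_amb + Q̇/UA = 13.1 + 283/3.47 = 94.656 °C, τ = M c_p/UA = 267·3.69/3.47 = 283.93 s.
Integrating: T(t) = T_ss + (T₀ − T_ss) e^(−t/τ).
T(375) = 94.656 + (-41.256)·0.26693 = 83.644 °C.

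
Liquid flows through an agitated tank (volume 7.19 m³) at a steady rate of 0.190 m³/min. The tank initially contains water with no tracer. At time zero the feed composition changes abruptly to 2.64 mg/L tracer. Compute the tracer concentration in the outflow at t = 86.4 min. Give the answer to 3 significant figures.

Transient balance on the dissolved component: V dC/dt = Q(C_in − C).
So dC/dt = (C_in − C)/τ with τ = V/Q = 7.19/0.190 = 37.842 min.
Integrating: C(t) = C_in + (C₀ − C_in) e^(−t/τ).
C(86.4) = 2.64 + (0 − 2.64)·e^(−86.4/37.842) = 2.64 + (-2.6400)·0.10196 = 2.3708 mg/L.

2.37 mg/L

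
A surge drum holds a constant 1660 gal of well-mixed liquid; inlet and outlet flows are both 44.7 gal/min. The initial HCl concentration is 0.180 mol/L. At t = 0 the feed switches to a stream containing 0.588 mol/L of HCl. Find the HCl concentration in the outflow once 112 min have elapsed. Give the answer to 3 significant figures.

Mass balance on the solute (V constant): V dC/dt = Q(C_in − C).
So dC/dt = (C_in − C)/τ with τ = V/Q = 1660/44.7 = 37.136 min.
Integrating: C(t) = C_in + (C₀ − C_in) e^(−t/τ).
C(112) = 0.588 + (0.180 − 0.588)·e^(−112/37.136) = 0.588 + (-0.40800)·0.049002 = 0.56801 mol/L.

0.568 mol/L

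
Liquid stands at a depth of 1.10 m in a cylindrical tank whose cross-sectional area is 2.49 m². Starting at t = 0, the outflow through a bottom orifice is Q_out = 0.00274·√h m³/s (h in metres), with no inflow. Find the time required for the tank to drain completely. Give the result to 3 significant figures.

Accumulation of liquid (constant cross-section A): A dh/dt = −0.00274 √h.
∫ h^(−1/2) dh = −(0.00274/A) ∫ dt, giving 2√h = 2√h₀ − (0.00274/A) t.
Tank is empty when √h = 0: t_empty = 2A√h₀/0.00274.
t_empty = 2·2.49·√1.10/0.00274 = 4.9800·1.0488/0.00274 = 1906.2 s.

1910 s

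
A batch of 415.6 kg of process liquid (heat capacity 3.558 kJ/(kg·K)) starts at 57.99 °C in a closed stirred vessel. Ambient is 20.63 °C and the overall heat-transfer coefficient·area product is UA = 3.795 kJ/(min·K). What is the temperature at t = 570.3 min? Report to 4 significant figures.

29.27 °C

M c_p dT/dt = −UA(T − T_amb).
dT/dt = (T_ss − T)/τ with T_ss = T_amb = 20.6300 °C, τ = M c_p/UA = 415.6·3.558/3.795 = 389.646 min.
Solution: T(t) = T_ss + (T₀ − T_ss) e^(−t/τ).
T(570.3) = 20.6300 + (37.3600)·0.231393 = 29.2748 °C.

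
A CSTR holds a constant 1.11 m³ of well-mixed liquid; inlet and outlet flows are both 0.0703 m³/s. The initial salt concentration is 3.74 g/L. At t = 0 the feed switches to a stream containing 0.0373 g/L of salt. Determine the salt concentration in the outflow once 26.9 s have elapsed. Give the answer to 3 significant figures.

0.711 g/L

Unsteady species balance (constant V, well mixed): V dC/dt = Q(C_in − C).
So dC/dt = (C_in − C)/τ with τ = V/Q = 1.11/0.0703 = 15.789 s.
This is linear first-order; C(t) = C_in + (C₀ − C_in) e^(−t/τ).
C(26.9) = 0.0373 + (3.74 − 0.0373)·e^(−26.9/15.789) = 0.0373 + (3.7027)·0.18201 = 0.71125 g/L.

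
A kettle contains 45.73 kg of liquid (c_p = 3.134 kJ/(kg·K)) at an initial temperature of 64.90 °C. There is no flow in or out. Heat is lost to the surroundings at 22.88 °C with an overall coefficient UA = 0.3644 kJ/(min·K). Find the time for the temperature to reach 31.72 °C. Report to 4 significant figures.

613.1 min

First-law balance (no shaft work): M c_p dT/dt = −UA(T − T_amb).
τ = M c_p/UA = 393.298 min; T_ss = T_amb = 22.8800 °C.
T(t) = T_ss + (T₀ − T_ss)e^(−t/τ); set T = 31.72:
t = −τ ln[(T − T_ss)/(T₀ − T_ss)] = −393.298 · ln(0.210376) = 613.096 min.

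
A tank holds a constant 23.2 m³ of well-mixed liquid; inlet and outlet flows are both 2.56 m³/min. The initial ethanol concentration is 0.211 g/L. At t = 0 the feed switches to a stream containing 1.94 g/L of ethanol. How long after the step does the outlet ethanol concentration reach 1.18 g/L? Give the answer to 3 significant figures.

7.45 min

Species balance: V dC/dt = Q(C_in − C) ⇒ τ = V/Q = 9.0625 min.
C(t) = C_in + (C₀ − C_in) e^(−t/τ). Set C = 1.18 and solve for t:
e^(−t/τ) = (C − C_in)/(C₀ − C_in) = (1.18 − 1.94)/(0.211 − 1.94) = 0.43956
t = −τ ln(…) = 9.0625 × 0.82198 = 7.4492 min.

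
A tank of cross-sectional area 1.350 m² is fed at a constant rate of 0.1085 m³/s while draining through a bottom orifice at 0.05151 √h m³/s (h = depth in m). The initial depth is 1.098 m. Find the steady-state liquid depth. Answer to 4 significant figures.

A dh/dt = Q_in − 0.05151 √h. Steady state requires inflow = outflow:
Q_in = 0.05151 √h_ss ⇒ √h_ss = 0.1085/0.05151 = 2.10639.
h_ss = 2.10639² = 4.43687 m. (Since h₀ = 1.098 m < h_ss, the level will rise toward this value.)

4.437 m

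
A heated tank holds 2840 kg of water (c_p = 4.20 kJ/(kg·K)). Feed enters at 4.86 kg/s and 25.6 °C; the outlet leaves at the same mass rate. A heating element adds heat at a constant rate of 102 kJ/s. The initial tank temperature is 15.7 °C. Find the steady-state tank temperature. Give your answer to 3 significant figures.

M c_p dT/dt = ṁ c_p (T_in − T) + Q̇.
At steady state dT/dt = 0 ⇒ T_ss = T_in + Q̇/(ṁ c_p) = 25.6 + 102/(4.86·4.20) = 30.597 °C.

30.6 °C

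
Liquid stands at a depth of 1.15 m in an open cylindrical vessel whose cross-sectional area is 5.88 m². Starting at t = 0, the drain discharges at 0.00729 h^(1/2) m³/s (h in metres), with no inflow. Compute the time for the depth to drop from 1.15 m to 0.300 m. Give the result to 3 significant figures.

Unsteady balance on liquid volume: A dh/dt = −0.00729 √h.
∫ h^(−1/2) dh = −(0.00729/A) ∫ dt, giving 2√h = 2√h₀ − (0.00729/A) t.
t = 2A(√h₀ − √h)/0.00729 = 2·5.88·(√1.15 − √0.300)/0.00729
  = 11.760 × (1.0724 − 0.54772) / 0.00729 = 846.36 s.

846 s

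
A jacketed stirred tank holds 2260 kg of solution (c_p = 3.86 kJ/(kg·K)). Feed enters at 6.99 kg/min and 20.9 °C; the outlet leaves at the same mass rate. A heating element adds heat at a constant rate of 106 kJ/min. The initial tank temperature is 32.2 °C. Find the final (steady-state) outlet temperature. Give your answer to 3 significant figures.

24.8 °C

Energy balance: M c_p dT/dt = ṁ c_p (T_in − T) + 106.
At steady state dT/dt = 0 ⇒ T_ss = T_in + Q̇/(ṁ c_p) = 20.9 + 106/(6.99·3.86) = 24.829 °C.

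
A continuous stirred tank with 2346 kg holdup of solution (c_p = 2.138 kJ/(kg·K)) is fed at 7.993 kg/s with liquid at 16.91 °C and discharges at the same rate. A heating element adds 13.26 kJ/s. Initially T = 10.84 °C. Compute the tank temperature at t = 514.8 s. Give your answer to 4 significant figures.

Energy balance: M c_p dT/dt = ṁ c_p (T_in − T) + 13.26.
Rearrange: dT/dt = (T_ss − T)/τ with τ = M/ṁ = 293.507 s and T_ss = T_in + Q̇/(ṁ c_p) = 17.6859 °C.
Integrating: T(t) = T_ss + (T₀ − T_ss) e^(−t/τ).
T(514.8) = 17.6859 + (-6.84594)·e^(−514.8/293.507) = 17.6859 + (-6.84594)·0.173087 = 16.5010 °C.

16.50 °C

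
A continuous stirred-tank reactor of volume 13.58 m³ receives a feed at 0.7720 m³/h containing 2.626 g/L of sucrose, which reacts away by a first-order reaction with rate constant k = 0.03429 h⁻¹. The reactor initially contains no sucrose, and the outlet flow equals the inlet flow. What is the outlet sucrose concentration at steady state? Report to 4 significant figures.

V dC/dt = Q(C_in − C) − k V C.
Steady state (dC/dt = 0): C_ss = Q C_in/(Q + kV) = C_in/(1 + kV/Q).
C_ss = 0.7720·2.626/(0.7720 + 0.03429·13.58) = 2.02727/1.23766 = 1.63799 g/L.

1.638 g/L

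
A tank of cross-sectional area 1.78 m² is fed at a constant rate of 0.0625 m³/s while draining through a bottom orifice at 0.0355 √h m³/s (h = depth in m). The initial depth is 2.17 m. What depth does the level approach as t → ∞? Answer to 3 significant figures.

A dh/dt = Q_in − 0.0355 √h. Steady state requires inflow = outflow:
Q_in = 0.0355 √h_ss ⇒ √h_ss = 0.0625/0.0355 = 1.7606.
h_ss = 1.7606² = 3.0996 m. (Since h₀ = 2.17 m < h_ss, the level will rise toward this value.)

3.10 m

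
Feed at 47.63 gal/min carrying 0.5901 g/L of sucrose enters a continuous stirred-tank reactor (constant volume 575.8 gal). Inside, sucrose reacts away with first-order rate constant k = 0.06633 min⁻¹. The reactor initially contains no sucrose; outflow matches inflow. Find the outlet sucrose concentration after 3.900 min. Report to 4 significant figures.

0.1444 g/L

V dC/dt = Q(C_in − C) − k V C.
dC/dt = (Q/V) C_in − (Q/V + k) C; effective rate a = Q/V + k = 0.0827197 + 0.06633 = 0.149050 min⁻¹.
C_ss = Q C_in/(Q + kV) = 0.327494 g/L; C(t) = C_ss + (C₀ − C_ss) e^(−a t).
C(3.900) = 0.327494 + (-0.327494)·e^(−0.149050·3.900) = 0.327494 + (-0.327494)·0.559174 = 0.144368 g/L.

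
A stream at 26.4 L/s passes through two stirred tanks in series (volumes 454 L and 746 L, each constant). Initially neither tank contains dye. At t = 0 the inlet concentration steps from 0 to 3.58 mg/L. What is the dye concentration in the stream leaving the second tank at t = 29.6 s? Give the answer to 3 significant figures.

1.37 mg/L

Species balance on tank i: dCᵢ/dt = (Cᵢ₋₁ − Cᵢ)/τᵢ with τᵢ = Vᵢ/Q.
τ₁ = 454/26.4 = 17.197 s; τ₂ = 746/26.4 = 28.258 s.
Tank 1: C₁ = C_in(1 − e^(−t/τ₁)). Tank 2 (τ₁ ≠ τ₂): C₂ = C_in[1 − (τ₁ e^(−t/τ₁) − τ₂ e^(−t/τ₂))/(τ₁ − τ₂)].
At t = 29.6: e^(−t/τ₁) = 0.17885, e^(−t/τ₂) = 0.35081.
C₂ = 3.58·[1 − (17.197·0.17885 − 28.258·0.35081)/(-11.061)] = 3.58·0.38182 = 1.3669 mg/L.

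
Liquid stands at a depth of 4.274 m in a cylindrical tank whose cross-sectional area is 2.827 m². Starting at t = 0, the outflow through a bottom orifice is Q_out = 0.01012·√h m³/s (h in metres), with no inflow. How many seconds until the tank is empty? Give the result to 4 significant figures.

Accumulation of liquid (constant cross-section A): A dh/dt = −0.01012 √h.
Separate and integrate: 2(√h − √h₀) = −(0.01012/A) t.
Tank is empty when √h = 0: t_empty = 2A√h₀/0.01012.
t_empty = 2·2.827·√4.274/0.01012 = 5.65400·2.06737/0.01012 = 1155.03 s.

1155 s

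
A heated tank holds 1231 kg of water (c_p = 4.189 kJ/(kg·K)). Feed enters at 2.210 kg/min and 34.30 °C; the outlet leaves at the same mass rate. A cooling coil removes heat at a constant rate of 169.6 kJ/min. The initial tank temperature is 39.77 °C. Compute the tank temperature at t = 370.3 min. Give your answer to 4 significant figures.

First-law balance (no shaft work): M c_p dT/dt = ṁ c_p (T_in − T) − 169.6.
Rearrange: dT/dt = (T_ss − T)/τ with τ = M/ṁ = 557.014 min and T_ss = T_in − Q̇/(ṁ c_p) = 15.9801 °C.
Solution: T(t) = T_ss + (T₀ − T_ss) e^(−t/τ).
T(370.3) = 15.9801 + (23.7899)·e^(−370.3/557.014) = 15.9801 + (23.7899)·0.514379 = 28.2171 °C.

28.22 °C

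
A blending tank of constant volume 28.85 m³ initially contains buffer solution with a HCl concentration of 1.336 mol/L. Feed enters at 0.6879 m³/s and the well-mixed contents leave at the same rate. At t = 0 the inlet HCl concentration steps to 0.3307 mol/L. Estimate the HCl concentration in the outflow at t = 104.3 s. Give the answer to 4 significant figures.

0.4143 mol/L

Accumulation = in − out for the solute gives V dC/dt = Q(C_in − C).
Time constant τ = V/Q = 28.85/0.6879 = 41.9392 s.
Solution: C(t) = C_in + (C₀ − C_in) e^(−t/τ).
C(104.3) = 0.3307 + (1.336 − 0.3307)·e^(−104.3/41.9392) = 0.3307 + (1.00530)·0.0831648 = 0.414306 mol/L.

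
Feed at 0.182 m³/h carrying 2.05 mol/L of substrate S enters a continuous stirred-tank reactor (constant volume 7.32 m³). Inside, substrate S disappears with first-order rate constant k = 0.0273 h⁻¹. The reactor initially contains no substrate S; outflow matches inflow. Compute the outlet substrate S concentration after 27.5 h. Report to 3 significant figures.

0.744 mol/L

V dC/dt = Q(C_in − C) − k V C.
dC/dt = (Q/V) C_in − (Q/V + k) C; effective rate a = Q/V + k = 0.024863 + 0.0273 = 0.052163 h⁻¹.
C_ss = Q C_in/(Q + kV) = 0.97712 mol/L; C(t) = C_ss + (C₀ − C_ss) e^(−a t).
C(27.5) = 0.97712 + (-0.97712)·e^(−0.052163·27.5) = 0.97712 + (-0.97712)·0.23824 = 0.74434 mol/L.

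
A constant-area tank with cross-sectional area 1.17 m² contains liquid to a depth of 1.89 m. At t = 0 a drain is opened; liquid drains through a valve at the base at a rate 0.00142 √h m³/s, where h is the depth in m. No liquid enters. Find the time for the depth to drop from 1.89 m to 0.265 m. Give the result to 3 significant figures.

1420 s

A dh/dt = −Q_out = −0.00142 √h.
∫ h^(−1/2) dh = −(0.00142/A) ∫ dt, giving 2√h = 2√h₀ − (0.00142/A) t.
t = 2A(√h₀ − √h)/0.00142 = 2·1.17·(√1.89 − √0.265)/0.00142
  = 2.3400 × (1.3748 − 0.51478) / 0.00142 = 1417.2 s.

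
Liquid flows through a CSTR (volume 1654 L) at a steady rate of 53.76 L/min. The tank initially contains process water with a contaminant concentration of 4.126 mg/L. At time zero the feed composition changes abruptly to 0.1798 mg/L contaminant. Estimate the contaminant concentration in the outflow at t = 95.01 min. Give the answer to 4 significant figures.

Species balance on the tank: V dC/dt = Q(C_in − C).
So dC/dt = (C_in − C)/τ with τ = V/Q = 1654/53.76 = 30.7664 min.
Integrating: C(t) = C_in + (C₀ − C_in) e^(−t/τ).
C(95.01) = 0.1798 + (4.126 − 0.1798)·e^(−95.01/30.7664) = 0.1798 + (3.94620)·0.0455879 = 0.359699 mg/L.

0.3597 mg/L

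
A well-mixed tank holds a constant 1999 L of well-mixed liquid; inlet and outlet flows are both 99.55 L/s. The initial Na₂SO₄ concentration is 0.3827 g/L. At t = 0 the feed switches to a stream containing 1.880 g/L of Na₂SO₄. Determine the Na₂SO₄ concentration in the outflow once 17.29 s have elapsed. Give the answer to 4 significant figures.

1.247 g/L

Species balance on the tank: V dC/dt = Q(C_in − C).
So dC/dt = (C_in − C)/τ with τ = V/Q = 1999/99.55 = 20.0804 s.
Solution: C(t) = C_in + (C₀ − C_in) e^(−t/τ).
C(17.29) = 1.880 + (0.3827 − 1.880)·e^(−17.29/20.0804) = 1.880 + (-1.49730)·0.422722 = 1.24706 g/L.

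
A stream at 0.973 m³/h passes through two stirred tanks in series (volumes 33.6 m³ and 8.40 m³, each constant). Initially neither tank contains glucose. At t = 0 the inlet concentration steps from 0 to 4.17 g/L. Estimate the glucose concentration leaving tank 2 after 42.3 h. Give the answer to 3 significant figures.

2.55 g/L

Species balance on tank i: dCᵢ/dt = (Cᵢ₋₁ − Cᵢ)/τᵢ with τᵢ = Vᵢ/Q.
τ₁ = 33.6/0.973 = 34.532 h; τ₂ = 8.40/0.973 = 8.6331 h.
Tank 1: C₁ = C_in(1 − e^(−t/τ₁)). Tank 2 (τ₁ ≠ τ₂): C₂ = C_in[1 − (τ₁ e^(−t/τ₁) − τ₂ e^(−t/τ₂))/(τ₁ − τ₂)].
At t = 42.3: e^(−t/τ₁) = 0.29378, e^(−t/τ₂) = 0.0074484.
C₂ = 4.17·[1 − (34.532·0.29378 − 8.6331·0.0074484)/(25.899)] = 4.17·0.61078 = 2.5470 g/L.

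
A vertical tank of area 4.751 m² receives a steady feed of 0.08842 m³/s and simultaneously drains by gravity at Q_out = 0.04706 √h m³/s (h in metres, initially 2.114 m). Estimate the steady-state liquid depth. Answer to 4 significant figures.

3.530 m

A dh/dt = Q_in − 0.04706 √h. Steady state requires inflow = outflow:
Q_in = 0.04706 √h_ss ⇒ √h_ss = 0.08842/0.04706 = 1.87888.
h_ss = 1.87888² = 3.53018 m. (Since h₀ = 2.114 m < h_ss, the level will rise toward this value.)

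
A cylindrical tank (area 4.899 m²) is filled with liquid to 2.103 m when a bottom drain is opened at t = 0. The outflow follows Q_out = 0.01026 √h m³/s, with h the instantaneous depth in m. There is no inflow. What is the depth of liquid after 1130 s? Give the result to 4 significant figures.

With no inflow, A dh/dt = −0.01026 √h.
Separate and integrate: 2(√h − √h₀) = −(0.01026/A) t.
√h = √2.103 − 0.01026·1130/(2·4.899) = 1.45017 − 1.18328 = 0.266890.
h = 0.266890² = 0.0712303 m.

0.07123 m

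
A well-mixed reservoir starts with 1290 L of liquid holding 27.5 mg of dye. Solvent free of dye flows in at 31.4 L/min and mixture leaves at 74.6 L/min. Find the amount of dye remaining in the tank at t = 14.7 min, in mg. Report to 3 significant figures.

8.53 mg

Total volume: dV/dt = Q_in − Q_out = -43.200 L/min, so V(t) = 1290 − 43.200 t and V(14.7) = 654.96 L.
Species balance (pure solvent in): dm/dt = −Q_out · m/V(t).
Separate: dm/m = −Q_out dt/V(t) ⇒ ln(m/m₀) = −(Q_out/(Q_in−Q_out)) ln(V/V₀).
m = m₀ (V₀/V)^(Q_out/(Q_in−Q_out)) = 27.5 × (1290/654.96)^(-1.7269) = 8.5308 mg.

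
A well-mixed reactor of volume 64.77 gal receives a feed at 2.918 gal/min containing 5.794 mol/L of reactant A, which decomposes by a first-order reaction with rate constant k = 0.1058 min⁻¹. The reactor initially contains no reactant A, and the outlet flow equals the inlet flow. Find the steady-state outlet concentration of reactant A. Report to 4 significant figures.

1.730 mol/L

V dC/dt = Q(C_in − C) − k V C.
Steady state (dC/dt = 0): C_ss = Q C_in/(Q + kV) = C_in/(1 + kV/Q).
C_ss = 2.918·5.794/(2.918 + 0.1058·64.77) = 16.9069/9.77067 = 1.73037 mol/L.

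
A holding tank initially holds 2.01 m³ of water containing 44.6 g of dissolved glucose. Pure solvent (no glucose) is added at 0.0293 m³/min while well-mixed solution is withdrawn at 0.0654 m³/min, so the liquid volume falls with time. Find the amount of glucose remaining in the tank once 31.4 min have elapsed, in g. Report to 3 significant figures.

Total volume: dV/dt = Q_in − Q_out = -0.036100 m³/min, so V(t) = 2.01 − 0.036100 t and V(31.4) = 0.87646 m³.
Species balance (pure solvent in): dm/dt = −Q_out · m/V(t).
Separate: dm/m = −Q_out dt/V(t) ⇒ ln(m/m₀) = −(Q_out/(Q_in−Q_out)) ln(V/V₀).
m = m₀ (V₀/V)^(Q_out/(Q_in−Q_out)) = 44.6 × (2.01/0.87646)^(-1.8116) = 9.9153 g.

9.92 g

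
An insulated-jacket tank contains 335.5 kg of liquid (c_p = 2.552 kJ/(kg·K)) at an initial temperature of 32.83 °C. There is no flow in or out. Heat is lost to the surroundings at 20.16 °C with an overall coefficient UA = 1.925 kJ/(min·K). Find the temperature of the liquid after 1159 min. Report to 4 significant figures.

21.10 °C

M c_p dT/dt = −UA(T − T_amb).
dT/dt = (T_ss − T)/τ with T_ss = T_amb = 20.1600 °C, τ = M c_p/UA = 335.5·2.552/1.925 = 444.777 min.
Solution: T(t) = T_ss + (T₀ − T_ss) e^(−t/τ).
T(1159) = 20.1600 + (12.6700)·0.0738441 = 21.0956 °C.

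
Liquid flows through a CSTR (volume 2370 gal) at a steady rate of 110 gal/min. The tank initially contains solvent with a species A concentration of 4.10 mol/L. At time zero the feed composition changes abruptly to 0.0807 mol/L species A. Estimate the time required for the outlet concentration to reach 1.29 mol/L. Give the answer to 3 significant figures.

25.9 min

Species balance on the tank: V dC/dt = Q(C_in − C), so τ = V/Q = 21.545 min.
C(t) = C_in + (C₀ − C_in) e^(−t/τ). Set C = 1.29 and solve for t:
e^(−t/τ) = (C − C_in)/(C₀ − C_in) = (1.29 − 0.0807)/(4.10 − 0.0807) = 0.30087
t = −τ ln(…) = 21.545 × 1.2011 = 25.878 min.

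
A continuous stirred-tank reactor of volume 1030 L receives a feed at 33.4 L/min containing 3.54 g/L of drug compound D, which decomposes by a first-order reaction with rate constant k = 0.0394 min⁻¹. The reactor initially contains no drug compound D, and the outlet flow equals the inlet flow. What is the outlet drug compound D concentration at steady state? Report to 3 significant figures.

Species balance: V dC/dt = Q C_in − Q C − k V C.
Steady state (dC/dt = 0): C_ss = Q C_in/(Q + kV) = C_in/(1 + kV/Q).
C_ss = 33.4·3.54/(33.4 + 0.0394·1030) = 118.24/73.982 = 1.5982 g/L.

1.60 g/L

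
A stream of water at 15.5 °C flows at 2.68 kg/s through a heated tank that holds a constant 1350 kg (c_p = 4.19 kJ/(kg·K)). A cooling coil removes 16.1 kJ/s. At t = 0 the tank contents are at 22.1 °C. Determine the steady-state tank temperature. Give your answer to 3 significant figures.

14.1 °C

M c_p dT/dt = ṁ c_p (T_in − T) − Q̇.
At steady state dT/dt = 0 ⇒ T_ss = T_in − Q̇/(ṁ c_p) = 15.5 − 16.1/(2.68·4.19) = 14.066 °C.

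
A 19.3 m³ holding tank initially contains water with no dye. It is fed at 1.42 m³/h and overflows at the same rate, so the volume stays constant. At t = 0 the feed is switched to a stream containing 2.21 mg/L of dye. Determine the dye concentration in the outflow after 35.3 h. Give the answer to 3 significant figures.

2.05 mg/L

Accumulation = in − out for the solute gives V dC/dt = Q(C_in − C).
Time constant τ = V/Q = 19.3/1.42 = 13.592 h.
C approaches C_in exponentially: C(t) = C_in + (C₀ − C_in) e^(−t/τ).
C(35.3) = 2.21 + (0 − 2.21)·e^(−35.3/13.592) = 2.21 + (-2.2100)·0.074482 = 2.0454 mg/L.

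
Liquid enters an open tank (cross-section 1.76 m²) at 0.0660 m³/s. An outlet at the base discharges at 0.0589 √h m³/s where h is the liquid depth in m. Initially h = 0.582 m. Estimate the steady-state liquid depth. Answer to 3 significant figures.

A dh/dt = Q_in − 0.0589 √h. Steady state requires inflow = outflow:
Q_in = 0.0589 √h_ss ⇒ √h_ss = 0.0660/0.0589 = 1.1205.
h_ss = 1.1205² = 1.2556 m. (Since h₀ = 0.582 m < h_ss, the level will rise toward this value.)

1.26 m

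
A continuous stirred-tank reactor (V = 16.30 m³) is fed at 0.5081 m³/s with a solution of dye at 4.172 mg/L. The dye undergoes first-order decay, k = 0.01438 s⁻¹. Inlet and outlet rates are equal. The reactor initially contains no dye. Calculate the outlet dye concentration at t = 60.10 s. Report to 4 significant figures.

2.670 mg/L

Accumulation = in − out − consumed: V dC/dt = Q C_in − Q C − k V C.
This is linear with rate a = Q/V + k = 0.0455518 s⁻¹.
C_ss = Q C_in/(Q + kV) = 2.85496 mg/L; C(t) = C_ss + (C₀ − C_ss) e^(−a t).
C(60.10) = 2.85496 + (-2.85496)·e^(−0.0455518·60.10) = 2.85496 + (-2.85496)·0.0647215 = 2.67019 mg/L.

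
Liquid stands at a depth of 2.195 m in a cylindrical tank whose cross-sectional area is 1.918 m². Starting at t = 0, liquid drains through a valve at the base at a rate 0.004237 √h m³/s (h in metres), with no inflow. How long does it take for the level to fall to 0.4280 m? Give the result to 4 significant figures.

749.0 s

Unsteady balance on liquid volume: A dh/dt = −0.004237 √h.
This is separable: 2 d(√h)/dt = −0.004237/A, so √h = √h₀ − (0.004237/(2A)) t.
t = 2A(√h₀ − √h)/0.004237 = 2·1.918·(√2.195 − √0.4280)/0.004237
  = 3.83600 × (1.48155 − 0.654217) / 0.004237 = 749.035 s.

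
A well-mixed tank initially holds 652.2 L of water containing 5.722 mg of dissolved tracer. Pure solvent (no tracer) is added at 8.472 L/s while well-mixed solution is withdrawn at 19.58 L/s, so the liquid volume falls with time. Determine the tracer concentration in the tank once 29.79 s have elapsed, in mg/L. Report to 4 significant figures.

0.005113 mg/L

Let m(t) be the amount of tracer. Volume: V(t) = V₀ + (Q_in − Q_out) t = 652.2 − 11.1080 t; V(29.79) = 321.293 L.
Solute balance: dm/dt = 0 − Q_out C = −Q_out m/V(t).
Separate: dm/m = −Q_out dt/V(t) ⇒ ln(m/m₀) = −(Q_out/(Q_in−Q_out)) ln(V/V₀).
m = m₀ (V₀/V)^(Q_out/(Q_in−Q_out)) = 5.722 × (652.2/321.293)^(-1.76269) = 1.64269 mg.
C = m/V = 1.64269/321.293 = 0.00511274 mg/L.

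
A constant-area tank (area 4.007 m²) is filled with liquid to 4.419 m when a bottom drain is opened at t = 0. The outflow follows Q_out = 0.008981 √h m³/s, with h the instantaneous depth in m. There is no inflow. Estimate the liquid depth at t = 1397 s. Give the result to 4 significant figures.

0.2879 m

Accumulation of liquid (constant cross-section A): A dh/dt = −0.008981 √h.
∫ h^(−1/2) dh = −(0.008981/A) ∫ dt, giving 2√h = 2√h₀ − (0.008981/A) t.
√h = √4.419 − 0.008981·1397/(2·4.007) = 2.10214 − 1.56557 = 0.536574.
h = 0.536574² = 0.287912 m.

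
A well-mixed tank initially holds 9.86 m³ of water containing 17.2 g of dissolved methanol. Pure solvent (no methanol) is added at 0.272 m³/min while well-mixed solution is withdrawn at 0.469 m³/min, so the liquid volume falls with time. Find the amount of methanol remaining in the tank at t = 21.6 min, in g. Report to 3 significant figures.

Let m(t) be the amount of methanol. Volume: V(t) = V₀ + (Q_in − Q_out) t = 9.86 − 0.19700 t; V(21.6) = 5.6048 m³.
Species balance (pure solvent in): dm/dt = −Q_out · m/V(t).
dm/m = −Q_out dt/(V₀ − 0.19700 t); integrating gives ln(m/m₀) = −(Q_out/(Q_in−Q_out)) ln(V/V₀).
m = m₀ (V₀/V)^(Q_out/(Q_in−Q_out)) = 17.2 × (9.86/5.6048)^(-2.3807) = 4.4823 g.

4.48 g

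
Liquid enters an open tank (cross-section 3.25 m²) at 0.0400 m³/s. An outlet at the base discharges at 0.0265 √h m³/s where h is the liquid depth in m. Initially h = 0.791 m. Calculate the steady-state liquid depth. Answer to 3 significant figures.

A dh/dt = Q_in − 0.0265 √h. Steady state requires inflow = outflow:
Q_in = 0.0265 √h_ss ⇒ √h_ss = 0.0400/0.0265 = 1.5094.
h_ss = 1.5094² = 2.2784 m. (Since h₀ = 0.791 m < h_ss, the level will rise toward this value.)

2.28 m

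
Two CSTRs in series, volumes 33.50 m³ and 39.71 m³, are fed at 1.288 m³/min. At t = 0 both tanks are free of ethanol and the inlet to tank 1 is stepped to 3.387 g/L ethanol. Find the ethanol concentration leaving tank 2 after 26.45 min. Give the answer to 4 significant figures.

Each tank obeys Vᵢ dCᵢ/dt = Q(Cᵢ₋₁ − Cᵢ), so τᵢ = Vᵢ/Q.
τ₁ = 33.50/1.288 = 26.0093 min; τ₂ = 39.71/1.288 = 30.8307 min.
Tank 1: C₁ = C_in(1 − e^(−t/τ₁)). Tank 2 (τ₁ ≠ τ₂): C₂ = C_in[1 − (τ₁ e^(−t/τ₁) − τ₂ e^(−t/τ₂))/(τ₁ − τ₂)].
At t = 26.45: e^(−t/τ₁) = 0.361699, e^(−t/τ₂) = 0.424047.
C₂ = 3.387·[1 − (26.0093·0.361699 − 30.8307·0.424047)/(-4.82143)] = 3.387·0.239611 = 0.811564 g/L.

0.8116 g/L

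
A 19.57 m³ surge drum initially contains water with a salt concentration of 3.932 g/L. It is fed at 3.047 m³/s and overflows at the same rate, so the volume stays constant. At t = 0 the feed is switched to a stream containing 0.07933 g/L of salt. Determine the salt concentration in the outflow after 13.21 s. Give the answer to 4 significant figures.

Mass balance on the solute (V constant): V dC/dt = Q(C_in − C).
Rewrite as dC/dt + C/τ = C_in/τ, τ = V/Q = 6.42271 s.
Integrating: C(t) = C_in + (C₀ − C_in) e^(−t/τ).
C(13.21) = 0.07933 + (3.932 − 0.07933)·e^(−13.21/6.42271) = 0.07933 + (3.85267)·0.127867 = 0.571960 g/L.

0.5720 g/L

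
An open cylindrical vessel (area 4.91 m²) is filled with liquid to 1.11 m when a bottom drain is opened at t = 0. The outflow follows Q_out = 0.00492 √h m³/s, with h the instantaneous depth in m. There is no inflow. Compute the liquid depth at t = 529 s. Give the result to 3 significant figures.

0.622 m

A dh/dt = −Q_out = −0.00492 √h.
Separate and integrate: 2(√h − √h₀) = −(0.00492/A) t.
√h = √1.11 − 0.00492·529/(2·4.91) = 1.0536 − 0.26504 = 0.78853.
h = 0.78853² = 0.62177 m.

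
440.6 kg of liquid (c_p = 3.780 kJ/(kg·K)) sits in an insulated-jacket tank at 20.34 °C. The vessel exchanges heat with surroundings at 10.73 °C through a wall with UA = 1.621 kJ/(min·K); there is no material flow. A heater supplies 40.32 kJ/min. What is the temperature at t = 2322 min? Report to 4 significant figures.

M c_p dT/dt = −UA(T − T_amb) + Q̇.
dT/dt = (T_ss − T)/τ with T_ss = T_amb + Q̇/UA = 10.73 + 40.32/1.621 = 35.6035 °C, τ = M c_p/UA = 440.6·3.780/1.621 = 1027.43 min.
Solution: T(t) = T_ss + (T₀ − T_ss) e^(−t/τ).
T(2322) = 35.6035 + (-15.2635)·0.104350 = 34.0108 °C.

34.01 °C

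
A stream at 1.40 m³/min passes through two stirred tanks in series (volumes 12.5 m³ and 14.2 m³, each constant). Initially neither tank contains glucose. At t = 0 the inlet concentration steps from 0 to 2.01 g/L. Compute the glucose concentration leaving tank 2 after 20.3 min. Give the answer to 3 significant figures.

Time constants: τᵢ = Vᵢ/Q for each well-mixed tank.
τ₁ = 12.5/1.40 = 8.9286 min; τ₂ = 14.2/1.40 = 10.143 min.
Tank 1: C₁ = C_in(1 − e^(−t/τ₁)). Tank 2 (τ₁ ≠ τ₂): C₂ = C_in[1 − (τ₁ e^(−t/τ₁) − τ₂ e^(−t/τ₂))/(τ₁ − τ₂)].
At t = 20.3: e^(−t/τ₁) = 0.10294, e^(−t/τ₂) = 0.13514.
C₂ = 2.01·[1 − (8.9286·0.10294 − 10.143·0.13514)/(-1.2143)] = 2.01·0.62806 = 1.2624 g/L.

1.26 g/L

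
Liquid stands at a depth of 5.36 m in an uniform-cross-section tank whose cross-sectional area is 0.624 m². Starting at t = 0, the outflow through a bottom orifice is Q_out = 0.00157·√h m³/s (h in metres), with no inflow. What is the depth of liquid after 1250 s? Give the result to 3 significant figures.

0.552 m

A dh/dt = −Q_out = −0.00157 √h.
This is separable: 2 d(√h)/dt = −0.00157/A, so √h = √h₀ − (0.00157/(2A)) t.
√h = √5.36 − 0.00157·1250/(2·0.624) = 2.3152 − 1.5725 = 0.74265.
h = 0.74265² = 0.55153 m.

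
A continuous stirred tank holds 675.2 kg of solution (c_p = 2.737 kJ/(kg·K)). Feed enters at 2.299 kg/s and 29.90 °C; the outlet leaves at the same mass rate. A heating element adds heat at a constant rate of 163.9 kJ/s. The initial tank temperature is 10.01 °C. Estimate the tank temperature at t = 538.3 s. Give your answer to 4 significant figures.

Heat balance on the well-mixed liquid: M c_p dT/dt = ṁ c_p (T_in − T) + 163.9.
τ = M/ṁ = 293.693 s; T_ss = T_in + Q̇/(ṁ c_p) = 29.90 + 163.9/(2.299·2.737) = 55.9474 °C.
T approaches T_ss exponentially: T(t) = T_ss + (T₀ − T_ss) e^(−t/τ).
T(538.3) = 55.9474 + (-45.9374)·e^(−538.3/293.693) = 55.9474 + (-45.9374)·0.159954 = 48.5996 °C.

48.60 °C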